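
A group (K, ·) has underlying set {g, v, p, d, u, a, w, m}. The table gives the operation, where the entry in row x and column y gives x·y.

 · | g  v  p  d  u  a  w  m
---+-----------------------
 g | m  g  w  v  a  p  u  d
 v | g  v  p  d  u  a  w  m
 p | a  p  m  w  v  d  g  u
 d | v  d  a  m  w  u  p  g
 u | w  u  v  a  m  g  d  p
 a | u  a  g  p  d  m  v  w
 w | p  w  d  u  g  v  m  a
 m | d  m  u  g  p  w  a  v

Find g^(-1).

d

First locate the identity: row v matches the header, so v is the identity.
Scan row g for v: g·d = v. Hence g^(-1) = d.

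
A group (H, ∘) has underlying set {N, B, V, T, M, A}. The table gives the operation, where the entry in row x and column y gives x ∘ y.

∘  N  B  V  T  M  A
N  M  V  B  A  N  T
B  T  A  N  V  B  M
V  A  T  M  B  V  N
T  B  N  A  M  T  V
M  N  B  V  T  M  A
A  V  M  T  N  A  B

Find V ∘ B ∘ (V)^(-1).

The identity is M. In row V, the entry M sits in column V, so V^(-1) = V.
V ∘ B = T
T ∘ V = A

A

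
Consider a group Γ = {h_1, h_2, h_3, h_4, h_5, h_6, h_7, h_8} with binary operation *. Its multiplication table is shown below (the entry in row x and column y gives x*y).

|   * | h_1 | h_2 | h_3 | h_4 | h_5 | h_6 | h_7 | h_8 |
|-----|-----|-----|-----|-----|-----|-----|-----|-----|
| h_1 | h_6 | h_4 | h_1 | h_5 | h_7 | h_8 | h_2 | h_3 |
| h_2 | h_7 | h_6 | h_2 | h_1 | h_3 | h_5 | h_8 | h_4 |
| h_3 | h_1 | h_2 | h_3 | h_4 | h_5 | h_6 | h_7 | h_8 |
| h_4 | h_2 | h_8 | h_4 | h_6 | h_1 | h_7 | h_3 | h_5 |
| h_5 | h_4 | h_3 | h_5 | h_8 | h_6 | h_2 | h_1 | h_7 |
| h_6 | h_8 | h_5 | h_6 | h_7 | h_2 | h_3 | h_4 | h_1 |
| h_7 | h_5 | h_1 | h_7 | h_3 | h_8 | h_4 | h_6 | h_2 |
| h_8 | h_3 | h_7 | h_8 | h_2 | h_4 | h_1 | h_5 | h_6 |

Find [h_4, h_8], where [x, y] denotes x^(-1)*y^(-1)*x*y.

Identity is h_3; from the table h_4^(-1) = h_7 and h_8^(-1) = h_1.
h_7*h_1 = h_5
h_5*h_4 = h_8
h_8*h_8 = h_6
(Structurally, Γ here is isomorphic to the quaternion group Q_8.)

h_6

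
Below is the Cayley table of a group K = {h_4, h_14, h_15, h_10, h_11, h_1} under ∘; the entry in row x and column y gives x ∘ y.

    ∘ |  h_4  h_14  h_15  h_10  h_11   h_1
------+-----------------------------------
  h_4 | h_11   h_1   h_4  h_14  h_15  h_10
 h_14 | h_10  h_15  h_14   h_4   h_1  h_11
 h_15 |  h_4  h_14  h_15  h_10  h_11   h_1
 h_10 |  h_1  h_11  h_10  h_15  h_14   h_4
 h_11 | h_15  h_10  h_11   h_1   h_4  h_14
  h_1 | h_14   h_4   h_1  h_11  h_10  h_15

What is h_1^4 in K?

h_1^1 = h_1
h_1^2 = h_1 ∘ h_1 = h_15
h_1^3 = h_15 ∘ h_1 = h_1
h_1^4 = h_1 ∘ h_1 = h_15

h_15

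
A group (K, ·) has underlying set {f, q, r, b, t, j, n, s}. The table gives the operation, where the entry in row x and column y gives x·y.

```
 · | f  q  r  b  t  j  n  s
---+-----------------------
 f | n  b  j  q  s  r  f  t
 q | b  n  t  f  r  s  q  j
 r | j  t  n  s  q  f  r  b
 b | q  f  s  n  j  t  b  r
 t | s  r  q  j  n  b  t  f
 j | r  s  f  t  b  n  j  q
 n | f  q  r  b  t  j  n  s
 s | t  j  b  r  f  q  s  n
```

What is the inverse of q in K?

q

First locate the identity: row n matches the header, so n is the identity.
Scan row q for n: q·q = n. Hence q^(-1) = q.
(Structurally, K here is isomorphic to the elementary abelian group (Z_2)^3.)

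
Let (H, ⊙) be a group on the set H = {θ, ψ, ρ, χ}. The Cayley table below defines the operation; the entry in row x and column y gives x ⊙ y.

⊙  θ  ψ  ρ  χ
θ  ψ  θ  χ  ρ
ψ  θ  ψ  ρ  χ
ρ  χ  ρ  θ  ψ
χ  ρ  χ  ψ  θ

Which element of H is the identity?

ψ

The identity e satisfies e ⊙ x = x for all x, so its row in the table reproduces the column headers.
Row ψ reads: θ, ψ, ρ, χ — exactly the header order. So ψ is the identity.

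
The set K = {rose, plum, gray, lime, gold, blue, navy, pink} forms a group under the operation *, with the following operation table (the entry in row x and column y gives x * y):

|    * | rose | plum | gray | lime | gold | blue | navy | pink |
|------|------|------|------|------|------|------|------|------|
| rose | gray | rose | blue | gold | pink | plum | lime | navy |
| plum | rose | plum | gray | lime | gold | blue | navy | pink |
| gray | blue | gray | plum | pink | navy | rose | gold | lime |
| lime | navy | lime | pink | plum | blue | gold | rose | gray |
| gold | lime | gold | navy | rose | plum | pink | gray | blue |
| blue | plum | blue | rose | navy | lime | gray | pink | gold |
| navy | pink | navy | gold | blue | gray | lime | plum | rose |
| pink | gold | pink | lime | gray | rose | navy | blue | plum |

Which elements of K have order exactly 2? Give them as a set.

{gold, gray, lime, navy, pink}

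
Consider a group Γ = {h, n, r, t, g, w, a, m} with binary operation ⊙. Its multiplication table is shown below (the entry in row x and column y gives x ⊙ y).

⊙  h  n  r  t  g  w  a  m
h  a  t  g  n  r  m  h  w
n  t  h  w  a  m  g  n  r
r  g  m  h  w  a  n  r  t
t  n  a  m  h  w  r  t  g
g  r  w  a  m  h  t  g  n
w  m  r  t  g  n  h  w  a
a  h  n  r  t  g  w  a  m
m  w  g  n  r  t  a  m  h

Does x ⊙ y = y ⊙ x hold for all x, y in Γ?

m ⊙ r = n but r ⊙ m = t.
Since m and r do not commute, Γ is not abelian.

No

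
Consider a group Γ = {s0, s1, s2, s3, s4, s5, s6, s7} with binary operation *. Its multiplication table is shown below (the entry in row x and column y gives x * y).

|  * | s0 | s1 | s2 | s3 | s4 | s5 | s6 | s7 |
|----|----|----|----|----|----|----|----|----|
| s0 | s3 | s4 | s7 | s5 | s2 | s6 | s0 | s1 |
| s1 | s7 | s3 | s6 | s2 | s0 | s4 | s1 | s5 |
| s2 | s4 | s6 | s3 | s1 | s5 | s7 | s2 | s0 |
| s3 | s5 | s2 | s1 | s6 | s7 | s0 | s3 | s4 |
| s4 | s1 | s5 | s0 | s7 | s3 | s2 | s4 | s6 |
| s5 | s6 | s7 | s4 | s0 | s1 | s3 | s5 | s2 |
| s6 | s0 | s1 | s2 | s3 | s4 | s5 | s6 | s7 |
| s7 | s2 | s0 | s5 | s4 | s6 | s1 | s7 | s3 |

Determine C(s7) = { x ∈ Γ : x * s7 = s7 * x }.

{s3, s4, s6, s7}

Compare row s7 with column s7 entry by entry.
s3 * s7 = s4 = s7 * s3, so s3 commutes with s7.
s5 * s7 = s2 but s7 * s5 = s1, so s5 does not.
Collecting the elements that commute with s7: C(s7) = {s3, s4, s6, s7}.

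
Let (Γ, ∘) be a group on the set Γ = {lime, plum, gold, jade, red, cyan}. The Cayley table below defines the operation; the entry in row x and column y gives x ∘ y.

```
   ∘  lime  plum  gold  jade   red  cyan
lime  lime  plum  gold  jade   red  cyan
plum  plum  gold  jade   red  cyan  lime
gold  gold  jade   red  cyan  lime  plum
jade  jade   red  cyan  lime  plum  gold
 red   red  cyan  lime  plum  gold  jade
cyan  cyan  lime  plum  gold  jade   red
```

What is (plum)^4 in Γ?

red

plum^1 = plum
plum^2 = plum ∘ plum = gold
plum^3 = gold ∘ plum = jade
plum^4 = jade ∘ plum = red
(Structurally, Γ here is isomorphic to the cyclic group Z_6.)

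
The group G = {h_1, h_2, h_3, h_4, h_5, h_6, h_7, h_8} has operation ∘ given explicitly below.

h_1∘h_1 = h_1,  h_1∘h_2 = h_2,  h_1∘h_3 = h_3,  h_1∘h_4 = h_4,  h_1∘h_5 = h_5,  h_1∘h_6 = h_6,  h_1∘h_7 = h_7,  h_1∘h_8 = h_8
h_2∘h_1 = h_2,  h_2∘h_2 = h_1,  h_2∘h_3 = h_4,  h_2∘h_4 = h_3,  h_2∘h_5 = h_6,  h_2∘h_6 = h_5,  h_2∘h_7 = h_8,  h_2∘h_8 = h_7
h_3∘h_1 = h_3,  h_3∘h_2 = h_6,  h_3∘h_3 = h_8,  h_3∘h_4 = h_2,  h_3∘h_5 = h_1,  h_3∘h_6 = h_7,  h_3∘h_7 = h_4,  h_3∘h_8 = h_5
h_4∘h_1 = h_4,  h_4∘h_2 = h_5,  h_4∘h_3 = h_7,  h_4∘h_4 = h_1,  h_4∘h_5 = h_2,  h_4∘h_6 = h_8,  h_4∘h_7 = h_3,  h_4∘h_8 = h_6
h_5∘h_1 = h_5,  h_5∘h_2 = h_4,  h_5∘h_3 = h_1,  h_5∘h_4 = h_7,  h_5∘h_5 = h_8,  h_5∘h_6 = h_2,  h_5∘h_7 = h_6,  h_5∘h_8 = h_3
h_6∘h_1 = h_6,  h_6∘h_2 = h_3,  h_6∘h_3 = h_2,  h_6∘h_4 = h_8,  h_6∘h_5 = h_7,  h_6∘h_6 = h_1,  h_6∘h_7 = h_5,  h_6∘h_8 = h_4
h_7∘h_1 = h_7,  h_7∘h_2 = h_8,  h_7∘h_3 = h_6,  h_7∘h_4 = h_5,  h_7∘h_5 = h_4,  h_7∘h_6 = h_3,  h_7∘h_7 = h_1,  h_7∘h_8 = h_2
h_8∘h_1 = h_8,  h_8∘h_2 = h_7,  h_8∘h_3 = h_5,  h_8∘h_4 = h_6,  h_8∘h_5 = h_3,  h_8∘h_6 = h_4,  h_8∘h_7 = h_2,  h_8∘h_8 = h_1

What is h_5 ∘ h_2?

h_4

Read row h_5, column h_2: h_5 ∘ h_2 = h_4.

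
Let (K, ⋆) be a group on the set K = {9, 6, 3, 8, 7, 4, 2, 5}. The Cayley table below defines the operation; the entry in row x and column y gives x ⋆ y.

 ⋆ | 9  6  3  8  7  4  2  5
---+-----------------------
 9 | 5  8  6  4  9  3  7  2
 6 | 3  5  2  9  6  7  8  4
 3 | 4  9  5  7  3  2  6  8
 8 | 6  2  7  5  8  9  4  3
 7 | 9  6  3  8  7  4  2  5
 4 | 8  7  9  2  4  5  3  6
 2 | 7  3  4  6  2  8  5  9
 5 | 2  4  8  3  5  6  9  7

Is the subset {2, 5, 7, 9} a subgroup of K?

{2, 5, 7, 9} contains the identity 7.
Checking products: every product of two elements of {2, 5, 7, 9} (read from the table) lies in {2, 5, 7, 9}, so the set is closed.
In a finite group, a nonempty closed subset is a subgroup. So {2, 5, 7, 9} ≤ K.

Yes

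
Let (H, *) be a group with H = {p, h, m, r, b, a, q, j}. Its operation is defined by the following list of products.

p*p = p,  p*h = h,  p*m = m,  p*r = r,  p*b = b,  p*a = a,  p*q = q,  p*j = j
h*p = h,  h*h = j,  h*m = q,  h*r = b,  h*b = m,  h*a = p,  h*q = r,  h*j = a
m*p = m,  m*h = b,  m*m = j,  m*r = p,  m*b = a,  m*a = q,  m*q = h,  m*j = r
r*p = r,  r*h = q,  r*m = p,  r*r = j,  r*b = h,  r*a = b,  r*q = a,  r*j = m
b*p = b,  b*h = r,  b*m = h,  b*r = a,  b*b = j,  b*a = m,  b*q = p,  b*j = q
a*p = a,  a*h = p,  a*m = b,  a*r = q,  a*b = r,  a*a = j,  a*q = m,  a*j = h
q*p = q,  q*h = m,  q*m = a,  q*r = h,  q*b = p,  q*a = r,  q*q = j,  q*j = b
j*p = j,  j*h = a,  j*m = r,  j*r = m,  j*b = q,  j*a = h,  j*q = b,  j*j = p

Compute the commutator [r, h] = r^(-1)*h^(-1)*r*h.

Identity is p; from the table r^(-1) = m and h^(-1) = a.
m*a = q
q*r = h
h*h = j

j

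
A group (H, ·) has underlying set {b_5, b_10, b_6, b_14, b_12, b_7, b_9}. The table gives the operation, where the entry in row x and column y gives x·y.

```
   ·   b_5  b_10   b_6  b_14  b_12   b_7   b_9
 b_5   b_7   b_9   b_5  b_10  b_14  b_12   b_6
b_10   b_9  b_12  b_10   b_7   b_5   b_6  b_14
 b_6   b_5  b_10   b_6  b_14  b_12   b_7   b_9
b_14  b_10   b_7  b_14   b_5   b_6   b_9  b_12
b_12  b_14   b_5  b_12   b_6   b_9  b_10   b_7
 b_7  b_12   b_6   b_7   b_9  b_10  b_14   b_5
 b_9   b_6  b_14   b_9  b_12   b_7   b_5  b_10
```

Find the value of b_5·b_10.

Read row b_5, column b_10: b_5·b_10 = b_9.
(Structurally, H here is isomorphic to the cyclic group Z_7.)

b_9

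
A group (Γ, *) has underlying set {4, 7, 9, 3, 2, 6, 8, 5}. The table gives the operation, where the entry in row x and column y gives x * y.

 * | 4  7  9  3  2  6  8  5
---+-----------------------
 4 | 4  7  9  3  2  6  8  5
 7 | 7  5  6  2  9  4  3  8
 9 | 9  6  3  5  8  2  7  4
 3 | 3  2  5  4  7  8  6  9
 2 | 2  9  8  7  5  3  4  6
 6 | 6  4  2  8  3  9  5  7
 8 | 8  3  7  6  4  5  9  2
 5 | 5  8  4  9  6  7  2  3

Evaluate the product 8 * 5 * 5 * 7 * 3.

3

8 * 5 = 2
2 * 5 = 6
6 * 7 = 4
4 * 3 = 3
(Structurally, Γ here is isomorphic to the cyclic group Z_8.)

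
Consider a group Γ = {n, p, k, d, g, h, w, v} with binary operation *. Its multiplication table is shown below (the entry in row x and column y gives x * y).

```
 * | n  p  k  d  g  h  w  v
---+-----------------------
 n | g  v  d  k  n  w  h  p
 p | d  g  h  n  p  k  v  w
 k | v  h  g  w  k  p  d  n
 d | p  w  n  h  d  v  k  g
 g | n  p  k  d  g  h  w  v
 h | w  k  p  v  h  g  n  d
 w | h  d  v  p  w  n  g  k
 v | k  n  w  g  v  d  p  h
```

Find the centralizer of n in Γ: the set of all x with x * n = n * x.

{g, h, n, w}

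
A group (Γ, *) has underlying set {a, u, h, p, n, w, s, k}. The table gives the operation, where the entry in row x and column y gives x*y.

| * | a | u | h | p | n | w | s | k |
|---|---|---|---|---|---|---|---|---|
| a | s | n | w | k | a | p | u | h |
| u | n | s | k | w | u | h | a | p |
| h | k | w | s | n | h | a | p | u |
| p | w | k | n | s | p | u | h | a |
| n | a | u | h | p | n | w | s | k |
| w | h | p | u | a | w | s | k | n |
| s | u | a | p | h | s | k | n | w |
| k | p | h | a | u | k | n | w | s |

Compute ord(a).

The identity element is n (its row matches the header).
a^1 = a
a^2 = a*a = s
a^3 = s*a = u
a^4 = u*a = n
The first power of a equal to the identity is a^4, so ord(a) = 4.

4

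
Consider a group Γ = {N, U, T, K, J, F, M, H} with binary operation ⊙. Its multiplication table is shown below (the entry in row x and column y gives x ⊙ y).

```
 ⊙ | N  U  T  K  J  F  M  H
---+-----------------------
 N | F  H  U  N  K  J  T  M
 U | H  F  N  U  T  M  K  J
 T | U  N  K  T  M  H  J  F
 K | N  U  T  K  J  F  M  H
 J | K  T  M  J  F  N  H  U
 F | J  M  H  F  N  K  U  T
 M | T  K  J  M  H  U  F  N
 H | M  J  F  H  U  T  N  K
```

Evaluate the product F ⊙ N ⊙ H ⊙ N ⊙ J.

U

F ⊙ N = J
J ⊙ H = U
U ⊙ N = H
H ⊙ J = U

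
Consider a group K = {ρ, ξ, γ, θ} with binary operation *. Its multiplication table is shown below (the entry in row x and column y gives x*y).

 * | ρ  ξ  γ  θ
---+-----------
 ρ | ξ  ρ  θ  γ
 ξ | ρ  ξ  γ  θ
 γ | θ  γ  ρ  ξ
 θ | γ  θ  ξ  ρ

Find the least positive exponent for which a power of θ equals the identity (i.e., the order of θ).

The identity element is ξ (its row matches the header).
θ^1 = θ
θ^2 = θ*θ = ρ
θ^3 = ρ*θ = γ
θ^4 = γ*θ = ξ
The first power of θ equal to the identity is θ^4, so ord(θ) = 4.

4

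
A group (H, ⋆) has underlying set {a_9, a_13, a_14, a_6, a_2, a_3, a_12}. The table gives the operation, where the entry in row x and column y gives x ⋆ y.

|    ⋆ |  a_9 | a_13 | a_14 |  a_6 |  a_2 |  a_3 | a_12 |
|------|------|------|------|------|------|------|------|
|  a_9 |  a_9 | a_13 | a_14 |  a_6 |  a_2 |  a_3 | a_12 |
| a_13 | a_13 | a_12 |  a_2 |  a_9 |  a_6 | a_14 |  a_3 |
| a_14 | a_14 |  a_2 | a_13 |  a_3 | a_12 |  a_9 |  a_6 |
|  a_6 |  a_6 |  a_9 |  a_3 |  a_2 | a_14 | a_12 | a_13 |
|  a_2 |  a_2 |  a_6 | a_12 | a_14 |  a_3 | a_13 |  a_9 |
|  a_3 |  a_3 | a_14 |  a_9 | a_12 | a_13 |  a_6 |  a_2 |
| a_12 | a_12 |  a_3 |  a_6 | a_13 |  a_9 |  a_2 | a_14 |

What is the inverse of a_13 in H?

a_6

First locate the identity: row a_9 matches the header, so a_9 is the identity.
Scan row a_13 for a_9: a_13 ⋆ a_6 = a_9. Hence a_13^(-1) = a_6.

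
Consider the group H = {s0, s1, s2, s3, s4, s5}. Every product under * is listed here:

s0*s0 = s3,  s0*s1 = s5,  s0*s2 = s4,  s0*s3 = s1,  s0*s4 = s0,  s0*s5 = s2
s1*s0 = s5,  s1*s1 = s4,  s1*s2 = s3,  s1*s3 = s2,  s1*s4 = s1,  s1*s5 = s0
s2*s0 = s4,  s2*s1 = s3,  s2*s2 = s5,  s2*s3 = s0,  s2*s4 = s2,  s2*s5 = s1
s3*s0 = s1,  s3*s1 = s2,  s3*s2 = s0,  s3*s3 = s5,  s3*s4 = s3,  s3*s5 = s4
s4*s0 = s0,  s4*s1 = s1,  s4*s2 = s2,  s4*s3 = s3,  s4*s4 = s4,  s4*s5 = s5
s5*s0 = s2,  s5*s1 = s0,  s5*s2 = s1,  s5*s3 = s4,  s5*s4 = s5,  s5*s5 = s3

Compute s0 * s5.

s2

Read row s0, column s5: s0 * s5 = s2.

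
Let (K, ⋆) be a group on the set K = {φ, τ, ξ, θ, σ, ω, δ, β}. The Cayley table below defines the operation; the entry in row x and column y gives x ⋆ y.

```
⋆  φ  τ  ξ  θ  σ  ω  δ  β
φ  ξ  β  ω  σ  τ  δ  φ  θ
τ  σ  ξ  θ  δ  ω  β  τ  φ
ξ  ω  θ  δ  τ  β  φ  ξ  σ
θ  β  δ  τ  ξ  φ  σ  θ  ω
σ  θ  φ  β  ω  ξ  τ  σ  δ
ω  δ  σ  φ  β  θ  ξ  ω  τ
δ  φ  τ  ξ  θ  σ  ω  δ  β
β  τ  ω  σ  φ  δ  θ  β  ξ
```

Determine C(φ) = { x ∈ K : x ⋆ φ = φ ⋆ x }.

Compare row φ with column φ entry by entry.
ω ⋆ φ = δ = φ ⋆ ω, so ω commutes with φ.
τ ⋆ φ = σ but φ ⋆ τ = β, so τ does not.
Collecting the elements that commute with φ: C(φ) = {δ, ξ, φ, ω}.

{δ, ξ, φ, ω}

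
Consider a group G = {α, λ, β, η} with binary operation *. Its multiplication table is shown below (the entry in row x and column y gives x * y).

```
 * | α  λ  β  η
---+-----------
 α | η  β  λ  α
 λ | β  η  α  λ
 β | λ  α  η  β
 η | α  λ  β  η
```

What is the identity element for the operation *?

The identity e satisfies e * x = x for all x, so its row in the table reproduces the column headers.
Row η reads: α, λ, β, η — exactly the header order. So η is the identity.

η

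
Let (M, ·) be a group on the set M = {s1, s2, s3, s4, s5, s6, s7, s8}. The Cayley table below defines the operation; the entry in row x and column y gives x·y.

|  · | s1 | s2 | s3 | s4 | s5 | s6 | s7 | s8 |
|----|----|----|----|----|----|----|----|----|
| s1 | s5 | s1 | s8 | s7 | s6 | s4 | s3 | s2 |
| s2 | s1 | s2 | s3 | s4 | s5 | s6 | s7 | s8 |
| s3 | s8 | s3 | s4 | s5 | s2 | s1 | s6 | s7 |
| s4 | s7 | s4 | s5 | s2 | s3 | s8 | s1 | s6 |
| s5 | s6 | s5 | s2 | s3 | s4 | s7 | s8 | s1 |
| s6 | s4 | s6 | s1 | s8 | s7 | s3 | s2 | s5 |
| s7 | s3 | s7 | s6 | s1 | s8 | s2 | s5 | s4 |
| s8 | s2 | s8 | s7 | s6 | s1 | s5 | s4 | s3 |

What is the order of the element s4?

The identity element is s2 (its row matches the header).
s4^1 = s4
s4^2 = s4·s4 = s2
The first power of s4 equal to the identity is s4^2, so ord(s4) = 2.

2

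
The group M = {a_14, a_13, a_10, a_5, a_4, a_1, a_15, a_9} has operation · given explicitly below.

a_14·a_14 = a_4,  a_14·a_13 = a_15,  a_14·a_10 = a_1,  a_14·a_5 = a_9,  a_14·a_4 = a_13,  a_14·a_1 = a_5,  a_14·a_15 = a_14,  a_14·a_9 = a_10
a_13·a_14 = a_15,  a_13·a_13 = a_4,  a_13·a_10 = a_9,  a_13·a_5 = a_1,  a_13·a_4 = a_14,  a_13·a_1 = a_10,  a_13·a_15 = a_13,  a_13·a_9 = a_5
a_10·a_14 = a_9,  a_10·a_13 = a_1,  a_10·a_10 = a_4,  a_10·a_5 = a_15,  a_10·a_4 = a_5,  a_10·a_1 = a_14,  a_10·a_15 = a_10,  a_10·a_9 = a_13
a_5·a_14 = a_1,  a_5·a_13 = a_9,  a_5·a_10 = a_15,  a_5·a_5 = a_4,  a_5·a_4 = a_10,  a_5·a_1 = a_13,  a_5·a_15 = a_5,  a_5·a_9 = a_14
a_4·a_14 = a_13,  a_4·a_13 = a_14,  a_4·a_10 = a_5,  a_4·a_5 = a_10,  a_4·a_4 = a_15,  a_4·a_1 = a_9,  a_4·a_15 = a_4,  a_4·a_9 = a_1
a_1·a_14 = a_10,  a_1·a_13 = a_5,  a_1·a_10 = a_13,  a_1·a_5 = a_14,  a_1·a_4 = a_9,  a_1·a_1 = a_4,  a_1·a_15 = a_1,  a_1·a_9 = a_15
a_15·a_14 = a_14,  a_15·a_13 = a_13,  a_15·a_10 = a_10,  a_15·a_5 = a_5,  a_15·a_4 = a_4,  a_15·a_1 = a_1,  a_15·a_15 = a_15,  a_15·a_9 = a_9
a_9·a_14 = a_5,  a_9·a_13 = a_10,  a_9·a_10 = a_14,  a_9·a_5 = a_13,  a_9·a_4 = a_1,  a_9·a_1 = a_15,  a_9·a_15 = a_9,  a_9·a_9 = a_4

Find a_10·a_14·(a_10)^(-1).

a_13

The identity is a_15. In row a_10, the entry a_15 sits in column a_5, so a_10^(-1) = a_5.
a_10·a_14 = a_9
a_9·a_5 = a_13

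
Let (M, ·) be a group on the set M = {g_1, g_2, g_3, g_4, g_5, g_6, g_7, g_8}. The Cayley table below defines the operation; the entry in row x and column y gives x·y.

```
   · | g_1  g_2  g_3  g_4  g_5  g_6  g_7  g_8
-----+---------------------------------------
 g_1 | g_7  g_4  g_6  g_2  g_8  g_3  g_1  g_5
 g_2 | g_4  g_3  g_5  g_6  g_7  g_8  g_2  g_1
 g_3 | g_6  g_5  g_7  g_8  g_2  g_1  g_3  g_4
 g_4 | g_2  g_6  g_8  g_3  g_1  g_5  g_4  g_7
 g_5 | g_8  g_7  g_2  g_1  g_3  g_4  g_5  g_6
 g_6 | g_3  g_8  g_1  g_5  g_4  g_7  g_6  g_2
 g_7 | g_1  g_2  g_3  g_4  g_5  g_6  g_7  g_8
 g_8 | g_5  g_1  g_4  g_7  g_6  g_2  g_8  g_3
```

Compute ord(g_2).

4

The identity element is g_7 (its row matches the header).
g_2^1 = g_2
g_2^2 = g_2·g_2 = g_3
g_2^3 = g_3·g_2 = g_5
g_2^4 = g_5·g_2 = g_7
The first power of g_2 equal to the identity is g_2^4, so ord(g_2) = 4.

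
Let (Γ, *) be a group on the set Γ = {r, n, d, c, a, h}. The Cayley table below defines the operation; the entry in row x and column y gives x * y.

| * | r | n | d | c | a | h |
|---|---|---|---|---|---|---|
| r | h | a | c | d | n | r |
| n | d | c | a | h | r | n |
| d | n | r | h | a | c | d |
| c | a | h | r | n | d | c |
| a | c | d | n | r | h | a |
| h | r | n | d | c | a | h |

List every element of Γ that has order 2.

{a, d, r}

Identity is h. Compute the order of each non-identity element by repeated multiplication:
  r: r → h  (order 2)
  n: n → c → h  (order 3)
  d: d → h  (order 2)
  c: c → n → h  (order 3)
  a: a → h  (order 2)
Elements of order 2: {a, d, r}.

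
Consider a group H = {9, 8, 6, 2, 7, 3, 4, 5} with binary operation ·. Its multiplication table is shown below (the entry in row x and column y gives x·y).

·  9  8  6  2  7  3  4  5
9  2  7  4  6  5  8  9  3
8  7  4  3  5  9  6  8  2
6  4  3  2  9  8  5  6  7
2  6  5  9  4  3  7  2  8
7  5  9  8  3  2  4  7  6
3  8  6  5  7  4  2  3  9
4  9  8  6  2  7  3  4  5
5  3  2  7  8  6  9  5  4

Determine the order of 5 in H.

The identity element is 4 (its row matches the header).
5^1 = 5
5^2 = 5·5 = 4
The first power of 5 equal to the identity is 5^2, so ord(5) = 2.
(Structurally, H here is isomorphic to Z_2 x Z_4.)

2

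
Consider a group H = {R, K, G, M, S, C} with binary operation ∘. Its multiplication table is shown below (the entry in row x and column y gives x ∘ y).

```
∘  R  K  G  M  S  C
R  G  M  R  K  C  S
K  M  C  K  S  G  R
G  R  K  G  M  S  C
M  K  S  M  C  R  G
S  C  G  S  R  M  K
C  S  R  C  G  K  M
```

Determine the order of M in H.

3

The identity element is G (its row matches the header).
M^1 = M
M^2 = M ∘ M = C
M^3 = C ∘ M = G
The first power of M equal to the identity is M^3, so ord(M) = 3.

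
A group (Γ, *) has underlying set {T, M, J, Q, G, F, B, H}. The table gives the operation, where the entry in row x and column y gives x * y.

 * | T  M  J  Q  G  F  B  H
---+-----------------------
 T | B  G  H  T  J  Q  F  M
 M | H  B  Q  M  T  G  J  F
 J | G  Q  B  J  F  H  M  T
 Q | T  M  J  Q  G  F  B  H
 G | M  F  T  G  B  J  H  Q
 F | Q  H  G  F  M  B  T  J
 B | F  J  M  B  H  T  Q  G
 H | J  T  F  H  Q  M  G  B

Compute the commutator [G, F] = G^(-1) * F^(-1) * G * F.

Identity is Q; from the table G^(-1) = H and F^(-1) = T.
H * T = J
J * G = F
F * F = B

B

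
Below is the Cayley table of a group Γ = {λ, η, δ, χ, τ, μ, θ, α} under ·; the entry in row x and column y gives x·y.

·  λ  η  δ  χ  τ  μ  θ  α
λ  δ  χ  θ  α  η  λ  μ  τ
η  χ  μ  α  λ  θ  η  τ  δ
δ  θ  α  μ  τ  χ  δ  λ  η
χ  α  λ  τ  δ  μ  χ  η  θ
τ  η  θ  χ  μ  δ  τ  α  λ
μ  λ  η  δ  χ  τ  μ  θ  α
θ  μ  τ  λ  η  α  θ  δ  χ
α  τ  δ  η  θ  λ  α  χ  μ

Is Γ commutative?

Check whether the table is symmetric across its main diagonal.
Every entry (row x, col y) equals the entry (row y, col x), so Γ is abelian.

Yes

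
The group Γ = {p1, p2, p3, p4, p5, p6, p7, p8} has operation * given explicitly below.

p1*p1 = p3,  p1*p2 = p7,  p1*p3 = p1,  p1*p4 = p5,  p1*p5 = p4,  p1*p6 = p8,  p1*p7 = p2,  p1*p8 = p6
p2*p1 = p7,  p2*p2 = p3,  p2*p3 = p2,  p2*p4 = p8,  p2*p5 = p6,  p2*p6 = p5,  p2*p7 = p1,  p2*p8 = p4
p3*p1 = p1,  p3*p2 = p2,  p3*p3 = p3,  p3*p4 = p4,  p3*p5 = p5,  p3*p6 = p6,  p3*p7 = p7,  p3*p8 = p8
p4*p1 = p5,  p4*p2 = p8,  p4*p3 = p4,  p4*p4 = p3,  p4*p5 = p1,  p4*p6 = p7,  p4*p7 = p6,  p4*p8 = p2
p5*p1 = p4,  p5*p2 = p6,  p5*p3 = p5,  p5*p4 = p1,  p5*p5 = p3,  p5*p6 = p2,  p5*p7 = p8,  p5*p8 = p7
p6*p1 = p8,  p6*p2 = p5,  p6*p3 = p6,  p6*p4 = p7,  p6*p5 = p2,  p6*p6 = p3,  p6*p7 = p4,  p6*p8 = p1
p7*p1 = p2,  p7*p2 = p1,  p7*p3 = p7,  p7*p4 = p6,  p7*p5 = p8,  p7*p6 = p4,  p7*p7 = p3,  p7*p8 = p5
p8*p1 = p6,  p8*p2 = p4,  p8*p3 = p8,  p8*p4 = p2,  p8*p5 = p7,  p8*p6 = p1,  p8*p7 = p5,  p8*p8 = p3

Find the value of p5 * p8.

p7

Read row p5, column p8: p5 * p8 = p7.
(Structurally, Γ here is isomorphic to the elementary abelian group (Z_2)^3.)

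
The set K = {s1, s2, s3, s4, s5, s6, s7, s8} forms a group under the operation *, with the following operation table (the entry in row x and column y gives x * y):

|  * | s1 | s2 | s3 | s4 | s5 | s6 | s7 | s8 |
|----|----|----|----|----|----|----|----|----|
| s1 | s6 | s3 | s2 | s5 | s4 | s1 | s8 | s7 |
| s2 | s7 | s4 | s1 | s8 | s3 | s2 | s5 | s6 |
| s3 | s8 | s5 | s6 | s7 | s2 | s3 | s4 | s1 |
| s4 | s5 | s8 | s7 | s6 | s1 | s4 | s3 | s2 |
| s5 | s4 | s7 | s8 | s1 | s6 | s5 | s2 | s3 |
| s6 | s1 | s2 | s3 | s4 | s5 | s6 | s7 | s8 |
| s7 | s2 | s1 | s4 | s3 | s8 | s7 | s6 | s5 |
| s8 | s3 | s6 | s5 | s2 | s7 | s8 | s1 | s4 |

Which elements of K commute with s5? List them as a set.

Compare row s5 with column s5 entry by entry.
s4 * s5 = s1 = s5 * s4, so s4 commutes with s5.
s2 * s5 = s3 but s5 * s2 = s7, so s2 does not.
Collecting the elements that commute with s5: C(s5) = {s1, s4, s5, s6}.
(Structurally, K here is isomorphic to the dihedral group D_4.)

{s1, s4, s5, s6}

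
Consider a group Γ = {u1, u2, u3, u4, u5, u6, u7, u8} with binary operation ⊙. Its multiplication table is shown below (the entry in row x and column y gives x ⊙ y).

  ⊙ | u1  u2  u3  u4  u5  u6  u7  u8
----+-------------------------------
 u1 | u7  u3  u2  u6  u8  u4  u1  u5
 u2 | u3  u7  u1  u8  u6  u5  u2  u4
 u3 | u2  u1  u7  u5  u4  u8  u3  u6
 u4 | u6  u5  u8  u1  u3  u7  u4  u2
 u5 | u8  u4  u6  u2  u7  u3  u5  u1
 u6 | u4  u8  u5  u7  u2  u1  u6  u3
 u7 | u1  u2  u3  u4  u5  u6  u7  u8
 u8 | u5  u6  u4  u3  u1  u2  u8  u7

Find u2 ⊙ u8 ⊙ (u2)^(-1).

The identity is u7. In row u2, the entry u7 sits in column u2, so u2^(-1) = u2.
u2 ⊙ u8 = u4
u4 ⊙ u2 = u5

u5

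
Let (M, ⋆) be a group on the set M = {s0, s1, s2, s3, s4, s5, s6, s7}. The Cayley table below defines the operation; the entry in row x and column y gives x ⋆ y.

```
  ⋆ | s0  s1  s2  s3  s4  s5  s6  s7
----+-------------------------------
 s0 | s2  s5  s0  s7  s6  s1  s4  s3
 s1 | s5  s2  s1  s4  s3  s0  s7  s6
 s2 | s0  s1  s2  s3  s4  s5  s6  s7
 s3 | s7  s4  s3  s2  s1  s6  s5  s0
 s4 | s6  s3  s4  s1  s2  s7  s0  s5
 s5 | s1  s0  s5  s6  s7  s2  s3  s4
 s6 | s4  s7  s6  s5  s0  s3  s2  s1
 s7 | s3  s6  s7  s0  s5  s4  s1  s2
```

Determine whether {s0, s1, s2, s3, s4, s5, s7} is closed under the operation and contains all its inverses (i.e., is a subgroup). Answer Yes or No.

No

s1 ⋆ s7 = s6, which is not in {s0, s1, s2, s3, s4, s5, s7}.
The subset is not closed under ⋆, so it is not a subgroup.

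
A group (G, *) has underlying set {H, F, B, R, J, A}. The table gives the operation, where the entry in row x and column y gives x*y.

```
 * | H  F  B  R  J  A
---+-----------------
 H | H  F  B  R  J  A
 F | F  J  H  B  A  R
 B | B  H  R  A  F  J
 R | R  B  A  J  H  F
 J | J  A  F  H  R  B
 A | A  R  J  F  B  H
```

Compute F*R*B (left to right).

R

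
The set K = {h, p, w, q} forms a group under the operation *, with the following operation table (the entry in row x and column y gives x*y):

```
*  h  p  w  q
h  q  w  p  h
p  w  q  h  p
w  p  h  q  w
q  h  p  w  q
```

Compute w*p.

Read row w, column p: w*p = h.

h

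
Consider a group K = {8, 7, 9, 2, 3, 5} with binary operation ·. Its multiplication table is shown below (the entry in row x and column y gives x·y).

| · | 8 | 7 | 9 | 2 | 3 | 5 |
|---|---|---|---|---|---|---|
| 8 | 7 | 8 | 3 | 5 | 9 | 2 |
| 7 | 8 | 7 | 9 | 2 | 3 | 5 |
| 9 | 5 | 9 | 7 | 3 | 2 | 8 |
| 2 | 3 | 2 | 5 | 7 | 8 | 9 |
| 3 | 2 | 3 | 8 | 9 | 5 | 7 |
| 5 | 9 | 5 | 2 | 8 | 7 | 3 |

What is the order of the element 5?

The identity element is 7 (its row matches the header).
5^1 = 5
5^2 = 5·5 = 3
5^3 = 3·5 = 7
The first power of 5 equal to the identity is 5^3, so ord(5) = 3.

3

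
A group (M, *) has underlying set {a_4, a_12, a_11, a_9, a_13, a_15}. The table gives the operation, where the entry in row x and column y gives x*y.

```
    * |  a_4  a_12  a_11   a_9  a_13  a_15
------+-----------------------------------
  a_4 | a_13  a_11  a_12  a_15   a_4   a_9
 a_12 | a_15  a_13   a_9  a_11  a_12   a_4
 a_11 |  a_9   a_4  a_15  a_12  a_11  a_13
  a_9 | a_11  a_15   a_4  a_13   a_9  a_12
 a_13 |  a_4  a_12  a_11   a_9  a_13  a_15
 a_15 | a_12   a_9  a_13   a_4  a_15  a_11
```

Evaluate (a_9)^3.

a_9

a_9^1 = a_9
a_9^2 = a_9*a_9 = a_13
a_9^3 = a_13*a_9 = a_9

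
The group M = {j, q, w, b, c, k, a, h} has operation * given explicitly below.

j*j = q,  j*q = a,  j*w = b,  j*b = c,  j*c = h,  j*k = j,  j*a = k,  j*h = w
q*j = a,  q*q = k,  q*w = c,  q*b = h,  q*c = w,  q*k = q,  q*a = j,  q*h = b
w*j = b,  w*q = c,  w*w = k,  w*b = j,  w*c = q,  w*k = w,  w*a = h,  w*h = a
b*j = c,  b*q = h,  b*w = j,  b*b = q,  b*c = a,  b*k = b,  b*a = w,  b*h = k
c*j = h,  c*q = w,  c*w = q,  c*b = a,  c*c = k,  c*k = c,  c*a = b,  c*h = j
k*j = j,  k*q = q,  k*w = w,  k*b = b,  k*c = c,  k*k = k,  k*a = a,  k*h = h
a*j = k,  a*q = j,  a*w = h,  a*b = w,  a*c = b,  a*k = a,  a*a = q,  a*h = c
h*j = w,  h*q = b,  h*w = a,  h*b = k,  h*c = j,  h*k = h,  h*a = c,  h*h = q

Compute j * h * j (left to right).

j * h = w
w * j = b
(Structurally, M here is isomorphic to Z_2 x Z_4.)

b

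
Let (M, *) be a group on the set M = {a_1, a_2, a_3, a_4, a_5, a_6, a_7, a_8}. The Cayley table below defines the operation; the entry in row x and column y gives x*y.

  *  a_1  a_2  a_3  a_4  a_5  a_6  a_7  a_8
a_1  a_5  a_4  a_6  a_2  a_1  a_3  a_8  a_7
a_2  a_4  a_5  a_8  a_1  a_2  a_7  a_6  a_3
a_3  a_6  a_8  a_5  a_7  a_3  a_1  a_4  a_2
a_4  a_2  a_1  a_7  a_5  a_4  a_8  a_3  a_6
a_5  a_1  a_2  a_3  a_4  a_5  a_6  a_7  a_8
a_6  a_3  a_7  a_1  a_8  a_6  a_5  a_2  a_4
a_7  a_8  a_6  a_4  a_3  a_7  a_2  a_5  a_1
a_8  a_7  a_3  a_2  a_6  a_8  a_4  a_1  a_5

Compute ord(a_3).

The identity element is a_5 (its row matches the header).
a_3^1 = a_3
a_3^2 = a_3*a_3 = a_5
The first power of a_3 equal to the identity is a_3^2, so ord(a_3) = 2.

2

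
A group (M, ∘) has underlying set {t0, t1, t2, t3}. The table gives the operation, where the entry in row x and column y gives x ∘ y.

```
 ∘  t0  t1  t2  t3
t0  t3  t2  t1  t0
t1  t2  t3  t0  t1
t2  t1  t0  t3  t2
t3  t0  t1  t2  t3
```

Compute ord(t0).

The identity element is t3 (its row matches the header).
t0^1 = t0
t0^2 = t0 ∘ t0 = t3
The first power of t0 equal to the identity is t0^2, so ord(t0) = 2.

2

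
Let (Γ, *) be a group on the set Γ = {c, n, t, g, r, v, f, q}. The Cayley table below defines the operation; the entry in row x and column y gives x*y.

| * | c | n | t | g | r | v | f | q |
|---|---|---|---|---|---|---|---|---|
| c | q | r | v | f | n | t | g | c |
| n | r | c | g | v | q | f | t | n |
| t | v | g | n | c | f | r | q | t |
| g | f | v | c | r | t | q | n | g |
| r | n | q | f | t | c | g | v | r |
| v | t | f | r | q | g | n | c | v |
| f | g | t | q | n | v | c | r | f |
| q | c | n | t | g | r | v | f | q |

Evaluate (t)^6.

t^1 = t
t^2 = t*t = n
t^3 = n*t = g
t^4 = g*t = c
t^5 = c*t = v
t^6 = v*t = r

r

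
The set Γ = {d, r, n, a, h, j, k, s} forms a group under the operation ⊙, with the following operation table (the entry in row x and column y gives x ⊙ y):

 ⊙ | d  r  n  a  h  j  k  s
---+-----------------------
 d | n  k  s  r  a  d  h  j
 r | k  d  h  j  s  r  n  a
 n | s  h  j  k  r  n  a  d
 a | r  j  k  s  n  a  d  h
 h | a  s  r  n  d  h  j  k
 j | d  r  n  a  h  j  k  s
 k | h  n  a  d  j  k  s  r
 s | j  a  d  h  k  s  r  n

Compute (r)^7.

a

r^1 = r
r^2 = r ⊙ r = d
r^3 = d ⊙ r = k
r^4 = k ⊙ r = n
r^5 = n ⊙ r = h
r^6 = h ⊙ r = s
r^7 = s ⊙ r = a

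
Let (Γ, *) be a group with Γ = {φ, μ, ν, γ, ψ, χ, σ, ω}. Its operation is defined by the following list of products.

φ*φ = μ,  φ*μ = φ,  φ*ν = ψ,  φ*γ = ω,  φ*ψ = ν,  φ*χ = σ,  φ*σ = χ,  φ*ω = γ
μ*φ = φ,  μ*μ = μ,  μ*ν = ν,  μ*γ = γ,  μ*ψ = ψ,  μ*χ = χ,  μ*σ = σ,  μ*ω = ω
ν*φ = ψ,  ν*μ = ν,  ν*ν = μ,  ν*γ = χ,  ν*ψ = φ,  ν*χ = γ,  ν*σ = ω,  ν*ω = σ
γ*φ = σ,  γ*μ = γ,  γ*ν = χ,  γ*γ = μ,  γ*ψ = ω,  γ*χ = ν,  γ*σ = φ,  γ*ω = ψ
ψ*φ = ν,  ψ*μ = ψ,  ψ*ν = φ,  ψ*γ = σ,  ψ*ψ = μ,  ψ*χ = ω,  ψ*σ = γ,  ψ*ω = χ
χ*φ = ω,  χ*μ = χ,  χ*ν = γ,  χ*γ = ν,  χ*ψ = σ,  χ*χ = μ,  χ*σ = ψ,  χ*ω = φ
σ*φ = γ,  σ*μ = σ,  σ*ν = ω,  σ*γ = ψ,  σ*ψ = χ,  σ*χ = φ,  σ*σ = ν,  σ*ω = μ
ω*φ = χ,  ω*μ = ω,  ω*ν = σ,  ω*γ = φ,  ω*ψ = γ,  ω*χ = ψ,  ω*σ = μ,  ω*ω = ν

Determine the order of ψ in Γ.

2

The identity element is μ (its row matches the header).
ψ^1 = ψ
ψ^2 = ψ*ψ = μ
The first power of ψ equal to the identity is ψ^2, so ord(ψ) = 2.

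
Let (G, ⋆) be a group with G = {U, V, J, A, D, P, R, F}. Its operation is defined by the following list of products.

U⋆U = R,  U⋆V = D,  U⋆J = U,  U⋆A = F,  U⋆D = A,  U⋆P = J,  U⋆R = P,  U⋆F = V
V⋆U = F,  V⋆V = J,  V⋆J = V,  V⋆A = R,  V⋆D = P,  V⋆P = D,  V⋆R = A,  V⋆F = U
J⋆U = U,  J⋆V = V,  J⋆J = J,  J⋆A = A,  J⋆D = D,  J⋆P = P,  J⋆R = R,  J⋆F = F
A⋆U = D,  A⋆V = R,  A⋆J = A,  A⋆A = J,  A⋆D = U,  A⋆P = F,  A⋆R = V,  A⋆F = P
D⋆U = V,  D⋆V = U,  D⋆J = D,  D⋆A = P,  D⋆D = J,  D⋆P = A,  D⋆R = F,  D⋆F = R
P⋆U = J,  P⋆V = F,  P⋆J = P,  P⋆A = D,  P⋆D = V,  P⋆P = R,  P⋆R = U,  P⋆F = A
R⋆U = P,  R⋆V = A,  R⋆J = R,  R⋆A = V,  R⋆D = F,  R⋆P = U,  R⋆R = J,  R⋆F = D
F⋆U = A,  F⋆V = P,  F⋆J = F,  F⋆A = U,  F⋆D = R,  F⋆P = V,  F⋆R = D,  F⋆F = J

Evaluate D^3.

D^1 = D
D^2 = D ⋆ D = J
D^3 = J ⋆ D = D

D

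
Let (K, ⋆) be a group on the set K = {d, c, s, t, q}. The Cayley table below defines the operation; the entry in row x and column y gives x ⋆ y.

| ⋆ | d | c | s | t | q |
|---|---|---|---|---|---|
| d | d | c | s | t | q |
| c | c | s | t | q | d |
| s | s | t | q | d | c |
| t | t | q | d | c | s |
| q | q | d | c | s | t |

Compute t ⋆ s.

d

Read row t, column s: t ⋆ s = d.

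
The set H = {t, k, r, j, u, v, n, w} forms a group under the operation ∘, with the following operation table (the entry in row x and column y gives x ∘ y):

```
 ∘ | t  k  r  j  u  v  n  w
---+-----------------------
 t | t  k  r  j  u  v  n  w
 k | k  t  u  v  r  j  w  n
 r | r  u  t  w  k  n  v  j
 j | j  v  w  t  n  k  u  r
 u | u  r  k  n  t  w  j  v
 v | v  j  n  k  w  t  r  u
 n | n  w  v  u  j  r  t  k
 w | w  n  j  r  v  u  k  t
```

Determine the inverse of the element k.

k

First locate the identity: row t matches the header, so t is the identity.
Scan row k for t: k ∘ k = t. Hence k^(-1) = k.
(Structurally, H here is isomorphic to the elementary abelian group (Z_2)^3.)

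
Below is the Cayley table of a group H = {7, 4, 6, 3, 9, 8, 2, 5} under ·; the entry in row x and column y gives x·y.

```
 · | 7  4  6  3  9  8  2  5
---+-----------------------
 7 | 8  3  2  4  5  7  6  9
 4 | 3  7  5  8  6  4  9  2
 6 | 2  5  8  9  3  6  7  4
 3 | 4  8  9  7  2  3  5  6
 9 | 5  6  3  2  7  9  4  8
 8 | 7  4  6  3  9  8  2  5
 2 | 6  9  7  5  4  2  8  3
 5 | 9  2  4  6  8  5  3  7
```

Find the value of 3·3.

Read row 3, column 3: 3·3 = 7.

7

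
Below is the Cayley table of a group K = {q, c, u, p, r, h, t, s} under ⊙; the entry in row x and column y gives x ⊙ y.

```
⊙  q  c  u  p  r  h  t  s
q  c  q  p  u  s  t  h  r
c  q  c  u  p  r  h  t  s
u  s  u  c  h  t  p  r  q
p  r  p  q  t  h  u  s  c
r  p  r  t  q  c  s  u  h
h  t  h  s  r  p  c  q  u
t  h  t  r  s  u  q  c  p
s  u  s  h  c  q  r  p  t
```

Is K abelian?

s ⊙ h = r but h ⊙ s = u.
Since s and h do not commute, K is not abelian.

No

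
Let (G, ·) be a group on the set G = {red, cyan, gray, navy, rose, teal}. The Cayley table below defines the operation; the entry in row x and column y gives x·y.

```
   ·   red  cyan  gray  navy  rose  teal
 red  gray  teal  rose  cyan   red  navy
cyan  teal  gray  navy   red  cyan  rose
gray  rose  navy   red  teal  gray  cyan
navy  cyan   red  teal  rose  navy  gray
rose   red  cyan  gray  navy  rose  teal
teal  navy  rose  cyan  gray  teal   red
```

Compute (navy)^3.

navy

navy^1 = navy
navy^2 = navy·navy = rose
navy^3 = rose·navy = navy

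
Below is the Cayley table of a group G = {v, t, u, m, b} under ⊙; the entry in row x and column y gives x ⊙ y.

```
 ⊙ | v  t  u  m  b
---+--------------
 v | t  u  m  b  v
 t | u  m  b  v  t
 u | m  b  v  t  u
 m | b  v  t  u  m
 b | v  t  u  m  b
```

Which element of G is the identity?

b

The identity e satisfies e ⊙ x = x for all x, so its row in the table reproduces the column headers.
Row b reads: v, t, u, m, b — exactly the header order. So b is the identity.
(Structurally, G here is isomorphic to the cyclic group Z_5.)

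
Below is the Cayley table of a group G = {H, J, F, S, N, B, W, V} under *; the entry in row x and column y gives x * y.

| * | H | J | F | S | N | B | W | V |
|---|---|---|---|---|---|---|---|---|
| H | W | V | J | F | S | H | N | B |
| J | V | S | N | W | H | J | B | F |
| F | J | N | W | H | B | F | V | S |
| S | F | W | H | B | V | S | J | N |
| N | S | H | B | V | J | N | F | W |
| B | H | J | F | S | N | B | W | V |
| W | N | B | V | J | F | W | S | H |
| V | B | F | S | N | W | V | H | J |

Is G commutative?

Yes

Check whether the table is symmetric across its main diagonal.
Every entry (row x, col y) equals the entry (row y, col x), so G is abelian.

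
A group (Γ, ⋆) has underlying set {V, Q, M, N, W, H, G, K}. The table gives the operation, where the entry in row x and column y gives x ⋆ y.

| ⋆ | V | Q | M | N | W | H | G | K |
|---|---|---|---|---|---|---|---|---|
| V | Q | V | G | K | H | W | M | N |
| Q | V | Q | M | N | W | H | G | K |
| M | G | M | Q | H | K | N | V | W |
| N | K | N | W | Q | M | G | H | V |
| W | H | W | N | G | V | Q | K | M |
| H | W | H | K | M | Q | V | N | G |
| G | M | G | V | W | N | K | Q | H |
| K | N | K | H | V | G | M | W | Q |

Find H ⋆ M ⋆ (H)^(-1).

G

The identity is Q. In row H, the entry Q sits in column W, so H^(-1) = W.
H ⋆ M = K
K ⋆ W = G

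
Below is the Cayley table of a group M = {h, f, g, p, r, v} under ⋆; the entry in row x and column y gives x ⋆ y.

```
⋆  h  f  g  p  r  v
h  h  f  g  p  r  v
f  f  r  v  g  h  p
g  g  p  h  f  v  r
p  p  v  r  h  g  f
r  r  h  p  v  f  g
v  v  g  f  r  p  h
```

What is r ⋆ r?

f

Read row r, column r: r ⋆ r = f.
(Structurally, M here is isomorphic to the symmetric group S_3.)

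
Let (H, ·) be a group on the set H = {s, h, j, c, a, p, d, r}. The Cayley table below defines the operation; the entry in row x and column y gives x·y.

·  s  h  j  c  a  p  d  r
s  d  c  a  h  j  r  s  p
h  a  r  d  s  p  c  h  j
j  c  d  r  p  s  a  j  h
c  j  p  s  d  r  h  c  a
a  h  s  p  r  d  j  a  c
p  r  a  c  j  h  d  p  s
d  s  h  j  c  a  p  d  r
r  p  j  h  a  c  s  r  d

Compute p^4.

p^1 = p
p^2 = p·p = d
p^3 = d·p = p
p^4 = p·p = d
(Structurally, H here is isomorphic to the dihedral group D_4.)

d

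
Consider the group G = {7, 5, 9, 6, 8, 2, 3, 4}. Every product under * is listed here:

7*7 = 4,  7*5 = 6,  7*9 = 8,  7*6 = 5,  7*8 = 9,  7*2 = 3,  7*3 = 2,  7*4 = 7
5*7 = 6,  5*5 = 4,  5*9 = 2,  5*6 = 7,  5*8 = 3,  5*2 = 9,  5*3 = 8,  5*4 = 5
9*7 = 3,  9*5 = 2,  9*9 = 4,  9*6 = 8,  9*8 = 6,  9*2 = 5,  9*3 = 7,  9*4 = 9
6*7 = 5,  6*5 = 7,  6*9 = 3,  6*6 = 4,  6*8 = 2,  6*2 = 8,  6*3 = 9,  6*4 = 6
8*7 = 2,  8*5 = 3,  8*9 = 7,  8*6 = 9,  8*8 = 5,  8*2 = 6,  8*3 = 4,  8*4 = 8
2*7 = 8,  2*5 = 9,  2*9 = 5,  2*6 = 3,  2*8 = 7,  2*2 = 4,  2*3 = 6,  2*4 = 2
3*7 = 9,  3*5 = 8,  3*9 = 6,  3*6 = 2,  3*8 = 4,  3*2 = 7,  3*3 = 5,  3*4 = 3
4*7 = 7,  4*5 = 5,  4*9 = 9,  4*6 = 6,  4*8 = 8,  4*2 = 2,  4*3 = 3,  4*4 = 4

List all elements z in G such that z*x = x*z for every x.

{4, 5}

An element z is central iff its row equals its column in the table.
For 6: 6*3 = 9 ≠ 2 = 3*6, so 6 ∉ Z.
Checking each element this way leaves Z(G) = {4, 5}.
(Structurally, G here is isomorphic to the dihedral group D_4.)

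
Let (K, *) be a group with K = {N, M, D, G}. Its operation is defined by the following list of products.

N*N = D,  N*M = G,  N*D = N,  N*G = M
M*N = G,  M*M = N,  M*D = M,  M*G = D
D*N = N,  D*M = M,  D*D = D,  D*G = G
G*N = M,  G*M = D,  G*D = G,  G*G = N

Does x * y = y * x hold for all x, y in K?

Yes

Check whether the table is symmetric across its main diagonal.
Every entry (row x, col y) equals the entry (row y, col x), so K is abelian.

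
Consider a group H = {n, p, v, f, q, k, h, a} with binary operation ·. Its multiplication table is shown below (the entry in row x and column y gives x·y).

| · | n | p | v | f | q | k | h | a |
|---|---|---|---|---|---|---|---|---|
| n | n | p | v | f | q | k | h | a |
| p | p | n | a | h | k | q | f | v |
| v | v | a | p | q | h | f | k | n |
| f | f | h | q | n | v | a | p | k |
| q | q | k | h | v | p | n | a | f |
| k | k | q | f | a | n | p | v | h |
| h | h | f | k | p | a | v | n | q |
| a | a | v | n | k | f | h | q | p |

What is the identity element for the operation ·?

n

The identity e satisfies e·x = x for all x, so its row in the table reproduces the column headers.
Row n reads: n, p, v, f, q, k, h, a — exactly the header order. So n is the identity.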